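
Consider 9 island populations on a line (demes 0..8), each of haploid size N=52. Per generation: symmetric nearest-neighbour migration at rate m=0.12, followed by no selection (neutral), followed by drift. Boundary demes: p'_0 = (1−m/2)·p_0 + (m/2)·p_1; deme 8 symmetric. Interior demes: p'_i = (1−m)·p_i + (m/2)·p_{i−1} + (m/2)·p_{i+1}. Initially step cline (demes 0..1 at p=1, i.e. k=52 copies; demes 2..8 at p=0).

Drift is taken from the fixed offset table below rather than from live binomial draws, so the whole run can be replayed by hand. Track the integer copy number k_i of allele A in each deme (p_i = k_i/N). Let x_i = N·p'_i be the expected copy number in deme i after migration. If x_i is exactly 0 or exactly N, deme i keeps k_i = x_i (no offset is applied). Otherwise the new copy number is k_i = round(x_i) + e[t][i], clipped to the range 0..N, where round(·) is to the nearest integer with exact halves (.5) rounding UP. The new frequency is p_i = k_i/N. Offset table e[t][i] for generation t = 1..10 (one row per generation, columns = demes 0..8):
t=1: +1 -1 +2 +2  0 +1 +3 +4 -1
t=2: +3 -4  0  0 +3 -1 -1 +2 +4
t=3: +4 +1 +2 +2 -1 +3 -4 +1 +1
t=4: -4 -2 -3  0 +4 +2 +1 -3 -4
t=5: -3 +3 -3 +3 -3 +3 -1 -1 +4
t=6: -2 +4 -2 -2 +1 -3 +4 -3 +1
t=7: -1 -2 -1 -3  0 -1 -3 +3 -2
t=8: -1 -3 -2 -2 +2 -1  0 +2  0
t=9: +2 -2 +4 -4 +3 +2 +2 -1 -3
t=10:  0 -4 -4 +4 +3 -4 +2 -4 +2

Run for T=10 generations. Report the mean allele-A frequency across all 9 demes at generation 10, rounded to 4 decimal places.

0.2073

t=0: k=[52 52 0 0 0 0 0 0 0]
t=1: x=[52.0000 48.8800 3.1200 0.0000 0.0000 0.0000 0.0000 0.0000 0.0000] k=[52 48 5 0 0 0 0 0 0]
t=2: x=[51.7600 45.6600 7.2800 0.3000 0.0000 0.0000 0.0000 0.0000 0.0000] k=[52 42 7 0 0 0 0 0 0]
t=3: x=[51.4000 40.5000 8.6800 0.4200 0.0000 0.0000 0.0000 0.0000 0.0000] k=[52 42 11 2 0 0 0 0 0]
t=4: x=[51.4000 40.7400 12.3200 2.4200 0.1200 0.0000 0.0000 0.0000 0.0000] k=[47 39 9 2 4 0 0 0 0]
t=5: x=[46.5200 37.6800 10.3800 2.5400 3.6400 0.2400 0.0000 0.0000 0.0000] k=[44 41 7 6 1 3 0 0 0]
t=6: x=[43.8200 39.1400 8.9800 5.7600 1.4200 2.7000 0.1800 0.0000 0.0000] k=[42 43 7 4 2 0 4 0 0]
t=7: x=[42.0600 40.7800 8.9800 4.0600 2.0000 0.3600 3.5200 0.2400 0.0000] k=[41 39 8 1 2 0 1 3 0]
t=8: x=[40.8800 37.2600 9.4400 1.4800 1.8200 0.1800 1.0600 2.7000 0.1800] k=[40 34 7 0 4 0 1 5 0]
t=9: x=[39.6400 32.7400 8.2000 0.6600 3.5200 0.3000 1.1800 4.4600 0.3000] k=[42 31 12 0 7 2 3 3 0]
t=10: x=[41.3400 30.5200 12.4200 1.1400 6.2800 2.3600 2.9400 2.8200 0.1800] k=[41 27 8 5 9 0 5 0 2]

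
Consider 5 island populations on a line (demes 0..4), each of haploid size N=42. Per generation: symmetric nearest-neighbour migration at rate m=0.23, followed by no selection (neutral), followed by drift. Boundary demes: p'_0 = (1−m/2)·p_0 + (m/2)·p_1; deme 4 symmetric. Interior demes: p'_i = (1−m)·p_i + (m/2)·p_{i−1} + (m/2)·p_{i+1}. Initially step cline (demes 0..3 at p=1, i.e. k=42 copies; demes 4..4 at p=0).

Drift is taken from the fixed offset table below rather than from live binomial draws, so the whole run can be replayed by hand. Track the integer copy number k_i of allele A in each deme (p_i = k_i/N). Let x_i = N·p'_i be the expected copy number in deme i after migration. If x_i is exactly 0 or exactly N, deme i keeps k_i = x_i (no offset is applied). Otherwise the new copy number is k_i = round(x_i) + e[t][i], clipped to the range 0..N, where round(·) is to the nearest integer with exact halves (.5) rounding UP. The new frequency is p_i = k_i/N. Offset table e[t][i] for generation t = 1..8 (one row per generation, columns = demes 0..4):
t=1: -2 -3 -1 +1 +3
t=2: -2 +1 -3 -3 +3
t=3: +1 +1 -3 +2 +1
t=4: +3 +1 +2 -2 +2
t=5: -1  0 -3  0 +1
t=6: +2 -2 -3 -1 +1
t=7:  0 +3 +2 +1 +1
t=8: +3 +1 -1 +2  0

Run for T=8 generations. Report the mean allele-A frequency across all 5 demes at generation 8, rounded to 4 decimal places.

t=0: k=[42 42 42 42 0]
t=1: x=[42.0000 42.0000 42.0000 37.1700 4.8300] k=[42 42 42 38 8]
t=2: x=[42.0000 42.0000 41.5400 35.0100 11.4500] k=[42 42 39 32 14]
t=3: x=[42.0000 41.6550 38.5400 30.7350 16.0700] k=[42 42 36 33 17]
t=4: x=[42.0000 41.3100 36.3450 31.5050 18.8400] k=[42 42 38 30 21]
t=5: x=[42.0000 41.5400 37.5400 29.8850 22.0350] k=[42 42 35 30 23]
t=6: x=[42.0000 41.1950 35.2300 29.7700 23.8050] k=[42 39 32 29 25]
t=7: x=[41.6550 38.5400 32.4600 28.8850 25.4600] k=[42 42 34 30 26]
t=8: x=[42.0000 41.0800 34.4600 30.0000 26.4600] k=[42 42 33 32 26]

0.8333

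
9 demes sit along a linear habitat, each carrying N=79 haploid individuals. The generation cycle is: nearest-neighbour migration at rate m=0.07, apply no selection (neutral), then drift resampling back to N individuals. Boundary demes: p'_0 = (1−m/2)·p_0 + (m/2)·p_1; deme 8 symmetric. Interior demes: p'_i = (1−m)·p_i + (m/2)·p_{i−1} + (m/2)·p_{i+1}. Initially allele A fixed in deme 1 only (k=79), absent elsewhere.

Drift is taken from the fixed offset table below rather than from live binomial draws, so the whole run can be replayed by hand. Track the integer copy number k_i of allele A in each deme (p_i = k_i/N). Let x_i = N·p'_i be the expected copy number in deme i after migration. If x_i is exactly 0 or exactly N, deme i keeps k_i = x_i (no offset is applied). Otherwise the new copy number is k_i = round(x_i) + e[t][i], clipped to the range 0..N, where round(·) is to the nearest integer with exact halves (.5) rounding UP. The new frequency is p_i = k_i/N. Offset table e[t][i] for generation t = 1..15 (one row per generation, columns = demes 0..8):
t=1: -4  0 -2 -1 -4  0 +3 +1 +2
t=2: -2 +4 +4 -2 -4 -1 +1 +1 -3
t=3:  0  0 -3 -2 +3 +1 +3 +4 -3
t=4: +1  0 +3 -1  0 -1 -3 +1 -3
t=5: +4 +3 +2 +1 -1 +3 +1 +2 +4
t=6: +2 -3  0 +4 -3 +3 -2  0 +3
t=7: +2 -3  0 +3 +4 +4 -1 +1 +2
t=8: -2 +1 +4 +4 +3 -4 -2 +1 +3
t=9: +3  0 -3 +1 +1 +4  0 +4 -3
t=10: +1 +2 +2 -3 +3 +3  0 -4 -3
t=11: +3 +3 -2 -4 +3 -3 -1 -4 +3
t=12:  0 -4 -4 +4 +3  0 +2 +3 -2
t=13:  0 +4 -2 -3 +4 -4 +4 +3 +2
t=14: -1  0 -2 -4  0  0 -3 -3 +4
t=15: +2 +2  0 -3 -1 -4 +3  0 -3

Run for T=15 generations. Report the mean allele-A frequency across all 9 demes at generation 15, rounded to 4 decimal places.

t=0: k=[0 79 0 0 0 0 0 0 0]
t=1: x=[2.7650 73.4700 2.7650 0.0000 0.0000 0.0000 0.0000 0.0000 0.0000] k=[0 73 1 0 0 0 0 0 0]
t=2: x=[2.5550 67.9250 3.4850 0.0350 0.0000 0.0000 0.0000 0.0000 0.0000] k=[1 72 7 0 0 0 0 0 0]
t=3: x=[3.4850 67.2400 9.0300 0.2450 0.0000 0.0000 0.0000 0.0000 0.0000] k=[3 67 6 0 0 0 0 0 0]
t=4: x=[5.2400 62.6250 7.9250 0.2100 0.0000 0.0000 0.0000 0.0000 0.0000] k=[6 63 11 0 0 0 0 0 0]
t=5: x=[7.9950 59.1850 12.4350 0.3850 0.0000 0.0000 0.0000 0.0000 0.0000] k=[12 62 14 1 0 0 0 0 0]
t=6: x=[13.7500 58.5700 15.2250 1.4200 0.0350 0.0000 0.0000 0.0000 0.0000] k=[16 56 15 5 0 0 0 0 0]
t=7: x=[17.4000 53.1650 16.0850 5.1750 0.1750 0.0000 0.0000 0.0000 0.0000] k=[19 50 16 8 4 0 0 0 0]
t=8: x=[20.0850 47.7250 16.9100 8.1400 4.0000 0.1400 0.0000 0.0000 0.0000] k=[18 49 21 12 7 0 0 0 0]
t=9: x=[19.0850 46.9350 21.6650 12.1400 6.9300 0.2450 0.0000 0.0000 0.0000] k=[22 47 19 13 8 4 0 0 0]
t=10: x=[22.8750 45.1450 19.7700 13.0350 8.0350 4.0000 0.1400 0.0000 0.0000] k=[24 47 22 10 11 7 0 0 0]
t=11: x=[24.8050 45.3200 22.4550 10.4550 10.8250 6.8950 0.2450 0.0000 0.0000] k=[28 48 20 6 14 4 0 0 0]
t=12: x=[28.7000 46.3200 20.4900 6.7700 13.3700 4.2100 0.1400 0.0000 0.0000] k=[29 42 16 11 16 4 2 0 0]
t=13: x=[29.4550 40.6350 16.7350 11.3500 15.4050 4.3500 2.0000 0.0700 0.0000] k=[29 45 15 8 19 0 6 3 0]
t=14: x=[29.5600 43.3900 15.8050 8.6300 17.9500 0.8750 5.6850 3.0000 0.1050] k=[29 43 14 5 18 1 3 0 4]
t=15: x=[29.4900 41.4950 14.7000 5.7700 16.9500 1.6650 2.8250 0.2450 3.8600] k=[31 43 15 3 16 0 6 0 1]

0.1617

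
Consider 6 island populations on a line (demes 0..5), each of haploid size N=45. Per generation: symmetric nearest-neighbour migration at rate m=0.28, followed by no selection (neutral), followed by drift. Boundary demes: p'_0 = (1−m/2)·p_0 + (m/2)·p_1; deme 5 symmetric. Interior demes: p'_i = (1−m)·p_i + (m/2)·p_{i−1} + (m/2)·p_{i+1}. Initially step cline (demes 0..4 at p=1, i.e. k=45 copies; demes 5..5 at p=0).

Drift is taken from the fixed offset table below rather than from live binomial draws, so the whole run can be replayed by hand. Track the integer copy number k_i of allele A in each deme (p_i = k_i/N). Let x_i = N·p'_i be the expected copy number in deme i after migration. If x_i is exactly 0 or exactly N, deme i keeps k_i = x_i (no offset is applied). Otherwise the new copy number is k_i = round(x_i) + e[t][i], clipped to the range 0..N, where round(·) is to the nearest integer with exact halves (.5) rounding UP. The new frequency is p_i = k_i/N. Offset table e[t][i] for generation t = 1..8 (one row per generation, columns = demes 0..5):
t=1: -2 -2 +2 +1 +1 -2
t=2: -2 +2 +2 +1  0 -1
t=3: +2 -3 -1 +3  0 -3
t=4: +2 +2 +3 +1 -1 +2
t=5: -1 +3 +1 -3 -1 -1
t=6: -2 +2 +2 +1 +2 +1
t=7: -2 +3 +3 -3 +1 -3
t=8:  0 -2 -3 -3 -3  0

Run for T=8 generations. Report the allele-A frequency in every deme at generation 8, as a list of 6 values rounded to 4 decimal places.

[1.0000, 1.0000, 0.9111, 0.7556, 0.6000, 0.4222]

t=0: k=[45 45 45 45 45 0]
t=1: x=[45.0000 45.0000 45.0000 45.0000 38.7000 6.3000] k=[45 45 45 45 40 4]
t=2: x=[45.0000 45.0000 45.0000 44.3000 35.6600 9.0400] k=[45 45 45 45 36 8]
t=3: x=[45.0000 45.0000 45.0000 43.7400 33.3400 11.9200] k=[45 45 45 45 33 9]
t=4: x=[45.0000 45.0000 45.0000 43.3200 31.3200 12.3600] k=[45 45 45 44 30 14]
t=5: x=[45.0000 45.0000 44.8600 42.1800 29.7200 16.2400] k=[45 45 45 39 29 15]
t=6: x=[45.0000 45.0000 44.1600 38.4400 28.4400 16.9600] k=[45 45 45 39 30 18]
t=7: x=[45.0000 45.0000 44.1600 38.5800 29.5800 19.6800] k=[45 45 45 36 31 17]
t=8: x=[45.0000 45.0000 43.7400 36.5600 29.7400 18.9600] k=[45 45 41 34 27 19]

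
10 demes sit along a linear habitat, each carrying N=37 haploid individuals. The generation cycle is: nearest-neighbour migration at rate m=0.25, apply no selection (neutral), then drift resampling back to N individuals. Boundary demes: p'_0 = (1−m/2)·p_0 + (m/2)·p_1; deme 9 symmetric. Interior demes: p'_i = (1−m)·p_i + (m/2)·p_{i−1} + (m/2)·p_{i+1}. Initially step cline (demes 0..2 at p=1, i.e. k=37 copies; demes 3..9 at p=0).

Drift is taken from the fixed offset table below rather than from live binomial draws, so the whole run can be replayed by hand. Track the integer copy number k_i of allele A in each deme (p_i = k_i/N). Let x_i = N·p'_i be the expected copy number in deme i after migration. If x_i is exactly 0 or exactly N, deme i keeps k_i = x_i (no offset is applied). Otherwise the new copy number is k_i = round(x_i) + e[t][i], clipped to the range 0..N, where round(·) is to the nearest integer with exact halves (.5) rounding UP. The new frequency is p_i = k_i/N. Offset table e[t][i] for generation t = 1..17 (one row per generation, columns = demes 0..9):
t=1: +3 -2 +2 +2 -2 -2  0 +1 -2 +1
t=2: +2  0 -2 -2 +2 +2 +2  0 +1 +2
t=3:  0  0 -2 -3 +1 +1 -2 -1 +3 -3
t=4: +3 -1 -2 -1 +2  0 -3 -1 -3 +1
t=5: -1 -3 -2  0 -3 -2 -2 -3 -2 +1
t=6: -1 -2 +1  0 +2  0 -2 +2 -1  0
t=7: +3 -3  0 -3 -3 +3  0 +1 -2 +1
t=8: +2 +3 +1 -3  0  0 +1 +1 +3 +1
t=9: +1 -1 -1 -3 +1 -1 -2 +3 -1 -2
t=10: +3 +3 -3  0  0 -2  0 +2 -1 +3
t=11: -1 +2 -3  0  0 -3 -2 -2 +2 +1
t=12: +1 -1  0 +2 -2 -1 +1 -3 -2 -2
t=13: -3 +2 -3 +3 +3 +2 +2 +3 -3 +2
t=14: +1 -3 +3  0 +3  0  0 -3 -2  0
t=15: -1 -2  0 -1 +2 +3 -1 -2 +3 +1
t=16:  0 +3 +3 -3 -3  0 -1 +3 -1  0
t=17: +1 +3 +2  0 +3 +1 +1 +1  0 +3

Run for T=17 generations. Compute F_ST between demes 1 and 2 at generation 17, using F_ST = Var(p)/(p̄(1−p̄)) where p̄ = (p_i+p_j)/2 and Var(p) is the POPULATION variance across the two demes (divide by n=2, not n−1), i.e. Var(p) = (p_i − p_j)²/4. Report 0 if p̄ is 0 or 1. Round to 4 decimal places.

0.0418

t=0: k=[37 37 37 0 0 0 0 0 0 0]
t=1: x=[37.0000 37.0000 32.3750 4.6250 0.0000 0.0000 0.0000 0.0000 0.0000 0.0000] k=[37 37 34 7 0 0 0 0 0 0]
t=2: x=[37.0000 36.6250 31.0000 9.5000 0.8750 0.0000 0.0000 0.0000 0.0000 0.0000] k=[37 37 29 8 3 0 0 0 0 0]
t=3: x=[37.0000 36.0000 27.3750 10.0000 3.2500 0.3750 0.0000 0.0000 0.0000 0.0000] k=[37 36 25 7 4 1 0 0 0 0]
t=4: x=[36.8750 34.7500 24.1250 8.8750 4.0000 1.2500 0.1250 0.0000 0.0000 0.0000] k=[37 34 22 8 6 1 0 0 0 0]
t=5: x=[36.6250 32.8750 21.7500 9.5000 5.6250 1.5000 0.1250 0.0000 0.0000 0.0000] k=[36 30 20 10 3 0 0 0 0 0]
t=6: x=[35.2500 29.5000 20.0000 10.3750 3.5000 0.3750 0.0000 0.0000 0.0000 0.0000] k=[34 28 21 10 6 0 0 0 0 0]
t=7: x=[33.2500 27.8750 20.5000 10.8750 5.7500 0.7500 0.0000 0.0000 0.0000 0.0000] k=[36 25 21 8 3 4 0 0 0 0]
t=8: x=[34.6250 25.8750 19.8750 9.0000 3.7500 3.3750 0.5000 0.0000 0.0000 0.0000] k=[37 29 21 6 4 3 2 0 0 0]
t=9: x=[36.0000 29.0000 20.1250 7.6250 4.1250 3.0000 1.8750 0.2500 0.0000 0.0000] k=[37 28 19 5 5 2 0 3 0 0]
t=10: x=[35.8750 28.0000 18.3750 6.7500 4.6250 2.1250 0.6250 2.2500 0.3750 0.0000] k=[37 31 15 7 5 0 1 4 0 0]
t=11: x=[36.2500 29.7500 16.0000 7.7500 4.6250 0.7500 1.2500 3.1250 0.5000 0.0000] k=[35 32 13 8 5 0 0 1 3 0]
t=12: x=[34.6250 30.0000 14.7500 8.2500 4.7500 0.6250 0.1250 1.1250 2.3750 0.3750] k=[36 29 15 10 3 0 1 0 0 0]
t=13: x=[35.1250 28.1250 16.1250 9.7500 3.5000 0.5000 0.7500 0.1250 0.0000 0.0000] k=[32 30 13 13 7 3 3 3 0 0]
t=14: x=[31.7500 28.1250 15.1250 12.2500 7.2500 3.5000 3.0000 2.6250 0.3750 0.0000] k=[33 25 18 12 10 4 3 0 0 0]
t=15: x=[32.0000 25.1250 18.1250 12.5000 9.5000 4.6250 2.7500 0.3750 0.0000 0.0000] k=[31 23 18 12 12 8 2 0 0 0]
t=16: x=[30.0000 23.3750 17.8750 12.7500 11.5000 7.7500 2.5000 0.2500 0.0000 0.0000] k=[30 26 21 10 9 8 2 3 0 0]
t=17: x=[29.5000 25.8750 20.2500 11.2500 9.0000 7.3750 2.8750 2.5000 0.3750 0.0000] k=[31 29 22 11 12 8 4 4 0 0]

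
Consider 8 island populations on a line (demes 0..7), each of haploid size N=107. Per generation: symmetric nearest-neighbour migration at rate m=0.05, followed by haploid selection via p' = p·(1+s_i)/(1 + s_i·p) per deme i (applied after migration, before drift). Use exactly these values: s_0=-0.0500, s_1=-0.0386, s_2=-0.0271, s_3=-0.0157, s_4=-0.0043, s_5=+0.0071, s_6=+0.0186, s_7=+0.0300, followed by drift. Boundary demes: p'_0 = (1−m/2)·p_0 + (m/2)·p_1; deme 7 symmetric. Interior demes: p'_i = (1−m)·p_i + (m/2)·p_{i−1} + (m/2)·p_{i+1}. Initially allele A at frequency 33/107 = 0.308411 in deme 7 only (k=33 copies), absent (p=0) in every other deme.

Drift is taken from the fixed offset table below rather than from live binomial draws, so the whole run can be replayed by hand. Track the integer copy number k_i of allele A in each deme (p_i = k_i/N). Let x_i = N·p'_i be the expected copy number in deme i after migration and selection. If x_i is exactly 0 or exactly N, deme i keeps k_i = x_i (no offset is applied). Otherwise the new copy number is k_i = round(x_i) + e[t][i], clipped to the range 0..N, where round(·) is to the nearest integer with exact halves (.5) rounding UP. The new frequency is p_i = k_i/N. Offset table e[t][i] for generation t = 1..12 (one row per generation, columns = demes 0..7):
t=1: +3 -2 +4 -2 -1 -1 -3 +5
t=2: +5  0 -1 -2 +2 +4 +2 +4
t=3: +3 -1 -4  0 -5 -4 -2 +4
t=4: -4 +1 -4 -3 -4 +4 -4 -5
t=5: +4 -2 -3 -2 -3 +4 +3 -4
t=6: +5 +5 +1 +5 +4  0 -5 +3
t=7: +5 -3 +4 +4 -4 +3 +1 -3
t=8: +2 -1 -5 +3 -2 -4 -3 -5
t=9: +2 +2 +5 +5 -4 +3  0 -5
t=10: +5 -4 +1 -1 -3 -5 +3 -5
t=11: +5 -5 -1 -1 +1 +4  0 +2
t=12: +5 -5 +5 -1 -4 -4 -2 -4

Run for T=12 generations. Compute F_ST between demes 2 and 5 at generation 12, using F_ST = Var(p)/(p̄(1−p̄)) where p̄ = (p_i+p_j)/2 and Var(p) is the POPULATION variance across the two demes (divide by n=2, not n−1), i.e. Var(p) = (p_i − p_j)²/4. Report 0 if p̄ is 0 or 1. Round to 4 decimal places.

0.0084

t=0: k=[0 0 0 0 0 0 0 33]
t=1: x=[0.0000 0.0000 0.0000 0.0000 0.0000 0.0000 0.8402 32.8440] k=[0 0 0 0 0 0 0 38]
t=2: x=[0.0000 0.0000 0.0000 0.0000 0.0000 0.0000 0.9675 37.7692] k=[0 0 0 0 0 0 3 42]
t=3: x=[0.0000 0.0000 0.0000 0.0000 0.0000 0.0755 3.9698 41.7752] k=[0 0 0 0 0 0 2 46]
t=4: x=[0.0000 0.0000 0.0000 0.0000 0.0000 0.0504 3.1051 45.6720] k=[0 0 0 0 0 4 0 41]
t=5: x=[0.0000 0.0000 0.0000 0.0000 0.0996 3.8260 1.1457 40.7179] k=[0 0 0 0 0 8 4 37]
t=6: x=[0.0000 0.0000 0.0000 0.0000 0.1991 7.7507 5.0123 36.8861] k=[0 0 0 0 4 8 0 40]
t=7: x=[0.0000 0.0000 0.0000 0.0984 3.9834 7.7507 1.2221 39.7355] k=[0 0 0 4 0 11 2 37]
t=8: x=[0.0000 0.0000 0.0973 3.7424 0.3734 10.5672 3.1560 36.8357] k=[0 0 0 7 0 7 0 32]
t=9: x=[0.0000 0.0000 0.1703 6.5520 0.3485 6.6943 0.9930 31.8573] k=[0 0 5 12 0 10 1 27]
t=10: x=[0.0000 0.1202 4.9194 11.3633 0.5476 9.5866 1.9093 26.9415] k=[0 0 6 10 0 5 5 22]
t=11: x=[0.0000 0.1442 5.7975 9.5120 0.3734 4.9080 5.5207 22.0886] k=[0 0 5 9 1 9 6 24]
t=12: x=[0.0000 0.1202 4.8463 8.5744 1.3941 8.7819 6.6388 24.0974] k=[0 0 10 8 0 5 5 20]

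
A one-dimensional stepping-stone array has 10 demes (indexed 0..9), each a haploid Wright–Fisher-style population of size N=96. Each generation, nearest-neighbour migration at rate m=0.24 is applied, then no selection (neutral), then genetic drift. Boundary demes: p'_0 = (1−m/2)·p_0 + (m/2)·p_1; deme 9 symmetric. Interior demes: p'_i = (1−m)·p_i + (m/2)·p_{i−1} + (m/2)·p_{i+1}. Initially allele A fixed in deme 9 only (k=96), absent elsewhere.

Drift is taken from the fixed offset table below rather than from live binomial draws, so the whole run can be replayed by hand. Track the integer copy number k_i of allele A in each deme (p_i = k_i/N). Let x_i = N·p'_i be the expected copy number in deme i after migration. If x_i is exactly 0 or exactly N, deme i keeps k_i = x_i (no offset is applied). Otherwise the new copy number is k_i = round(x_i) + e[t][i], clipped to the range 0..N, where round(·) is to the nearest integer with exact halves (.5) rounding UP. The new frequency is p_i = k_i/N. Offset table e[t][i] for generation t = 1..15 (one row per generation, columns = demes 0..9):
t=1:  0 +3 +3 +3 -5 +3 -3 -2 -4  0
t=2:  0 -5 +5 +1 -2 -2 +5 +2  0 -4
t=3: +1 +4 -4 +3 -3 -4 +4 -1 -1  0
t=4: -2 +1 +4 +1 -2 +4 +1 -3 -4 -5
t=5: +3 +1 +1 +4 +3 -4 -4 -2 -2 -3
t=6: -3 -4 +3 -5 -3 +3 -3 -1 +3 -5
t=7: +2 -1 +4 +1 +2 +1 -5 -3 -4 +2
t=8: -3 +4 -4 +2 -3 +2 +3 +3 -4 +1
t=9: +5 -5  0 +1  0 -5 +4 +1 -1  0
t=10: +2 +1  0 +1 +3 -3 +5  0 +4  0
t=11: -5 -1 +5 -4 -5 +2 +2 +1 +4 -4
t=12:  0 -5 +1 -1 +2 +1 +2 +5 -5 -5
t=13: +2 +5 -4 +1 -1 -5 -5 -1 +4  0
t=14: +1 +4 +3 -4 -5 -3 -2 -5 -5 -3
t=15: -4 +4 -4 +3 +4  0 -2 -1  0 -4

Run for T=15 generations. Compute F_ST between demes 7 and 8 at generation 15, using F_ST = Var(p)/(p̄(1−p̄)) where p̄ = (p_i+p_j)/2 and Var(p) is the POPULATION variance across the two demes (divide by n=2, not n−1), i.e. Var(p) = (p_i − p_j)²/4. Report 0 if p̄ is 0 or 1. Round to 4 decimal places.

t=0: k=[0 0 0 0 0 0 0 0 0 96]
t=1: x=[0.0000 0.0000 0.0000 0.0000 0.0000 0.0000 0.0000 0.0000 11.5200 84.4800] k=[0 0 0 0 0 0 0 0 8 84]
t=2: x=[0.0000 0.0000 0.0000 0.0000 0.0000 0.0000 0.0000 0.9600 16.1600 74.8800] k=[0 0 0 0 0 0 0 3 16 71]
t=3: x=[0.0000 0.0000 0.0000 0.0000 0.0000 0.0000 0.3600 4.2000 21.0400 64.4000] k=[0 0 0 0 0 0 4 3 20 64]
t=4: x=[0.0000 0.0000 0.0000 0.0000 0.0000 0.4800 3.4000 5.1600 23.2400 58.7200] k=[0 0 0 0 0 4 4 2 19 54]
t=5: x=[0.0000 0.0000 0.0000 0.0000 0.4800 3.5200 3.7600 4.2800 21.1600 49.8000] k=[0 0 0 0 3 0 0 2 19 47]
t=6: x=[0.0000 0.0000 0.0000 0.3600 2.2800 0.3600 0.2400 3.8000 20.3200 43.6400] k=[0 0 0 0 0 3 0 3 23 39]
t=7: x=[0.0000 0.0000 0.0000 0.0000 0.3600 2.2800 0.7200 5.0400 22.5200 37.0800] k=[0 0 0 0 2 3 0 2 19 39]
t=8: x=[0.0000 0.0000 0.0000 0.2400 1.8800 2.5200 0.6000 3.8000 19.3600 36.6000] k=[0 0 0 2 0 5 4 7 15 38]
t=9: x=[0.0000 0.0000 0.2400 1.5200 0.8400 4.2800 4.4800 7.6000 16.8000 35.2400] k=[0 0 0 3 1 0 8 9 16 35]
t=10: x=[0.0000 0.0000 0.3600 2.4000 1.1200 1.0800 7.1600 9.7200 17.4400 32.7200] k=[0 0 0 3 4 0 12 10 21 33]
t=11: x=[0.0000 0.0000 0.3600 2.7600 3.4000 1.9200 10.3200 11.5600 21.1200 31.5600] k=[0 0 5 0 0 4 12 13 25 28]
t=12: x=[0.0000 0.6000 3.8000 0.6000 0.4800 4.4800 11.1600 14.3200 23.9200 27.6400] k=[0 0 5 0 2 5 13 19 19 23]
t=13: x=[0.0000 0.6000 3.8000 0.8400 2.1200 5.6000 12.7600 18.2800 19.4800 22.5200] k=[0 6 0 2 1 1 8 17 23 23]
t=14: x=[0.7200 4.5600 0.9600 1.6400 1.1200 1.8400 8.2400 16.6400 22.2800 23.0000] k=[2 9 4 0 0 0 6 12 17 20]
t=15: x=[2.8400 7.5600 4.1200 0.4800 0.0000 0.7200 6.0000 11.8800 16.7600 19.6400] k=[0 12 0 3 0 1 4 11 17 16]

0.0078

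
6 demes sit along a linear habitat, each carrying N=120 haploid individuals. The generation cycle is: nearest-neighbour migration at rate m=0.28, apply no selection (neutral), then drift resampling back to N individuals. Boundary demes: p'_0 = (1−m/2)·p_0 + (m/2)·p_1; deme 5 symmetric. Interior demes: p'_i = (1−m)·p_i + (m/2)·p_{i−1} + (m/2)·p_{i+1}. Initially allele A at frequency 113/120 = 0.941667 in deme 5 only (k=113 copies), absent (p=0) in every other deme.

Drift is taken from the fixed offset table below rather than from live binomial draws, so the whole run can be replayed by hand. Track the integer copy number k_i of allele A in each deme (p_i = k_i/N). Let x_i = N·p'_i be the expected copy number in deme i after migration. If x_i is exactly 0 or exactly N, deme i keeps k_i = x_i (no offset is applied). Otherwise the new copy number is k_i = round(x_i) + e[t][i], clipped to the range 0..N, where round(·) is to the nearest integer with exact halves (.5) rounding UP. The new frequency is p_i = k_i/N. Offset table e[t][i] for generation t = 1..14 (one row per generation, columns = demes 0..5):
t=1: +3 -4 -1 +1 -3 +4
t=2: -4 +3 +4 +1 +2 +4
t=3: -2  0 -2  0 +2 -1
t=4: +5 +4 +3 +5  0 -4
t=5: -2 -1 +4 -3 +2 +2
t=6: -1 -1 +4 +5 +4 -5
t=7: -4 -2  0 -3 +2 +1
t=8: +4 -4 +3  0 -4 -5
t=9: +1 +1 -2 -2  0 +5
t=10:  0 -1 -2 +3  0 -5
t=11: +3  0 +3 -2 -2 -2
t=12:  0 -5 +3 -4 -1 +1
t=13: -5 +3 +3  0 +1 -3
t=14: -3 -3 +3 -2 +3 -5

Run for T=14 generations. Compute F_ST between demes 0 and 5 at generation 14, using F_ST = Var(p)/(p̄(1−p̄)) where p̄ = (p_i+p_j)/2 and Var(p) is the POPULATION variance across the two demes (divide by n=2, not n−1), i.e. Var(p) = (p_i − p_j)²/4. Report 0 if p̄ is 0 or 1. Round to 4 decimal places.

t=0: k=[0 0 0 0 0 113]
t=1: x=[0.0000 0.0000 0.0000 0.0000 15.8200 97.1800] k=[0 0 0 0 13 101]
t=2: x=[0.0000 0.0000 0.0000 1.8200 23.5000 88.6800] k=[0 0 0 3 26 93]
t=3: x=[0.0000 0.0000 0.4200 5.8000 32.1600 83.6200] k=[0 0 0 6 34 83]
t=4: x=[0.0000 0.0000 0.8400 9.0800 36.9400 76.1400] k=[0 0 4 14 37 72]
t=5: x=[0.0000 0.5600 4.8400 15.8200 38.6800 67.1000] k=[0 0 9 13 41 69]
t=6: x=[0.0000 1.2600 8.3000 16.3600 41.0000 65.0800] k=[0 0 12 21 45 60]
t=7: x=[0.0000 1.6800 11.5800 23.1000 43.7400 57.9000] k=[0 0 12 20 46 59]
t=8: x=[0.0000 1.6800 11.4400 22.5200 44.1800 57.1800] k=[0 0 14 23 40 52]
t=9: x=[0.0000 1.9600 13.3000 24.1200 39.3000 50.3200] k=[0 3 11 22 39 55]
t=10: x=[0.4200 3.7000 11.4200 22.8400 38.8600 52.7600] k=[0 3 9 26 39 48]
t=11: x=[0.4200 3.4200 10.5400 25.4400 38.4400 46.7400] k=[3 3 14 23 36 45]
t=12: x=[3.0000 4.5400 13.7200 23.5600 35.4400 43.7400] k=[3 0 17 20 34 45]
t=13: x=[2.5800 2.8000 15.0400 21.5400 33.5800 43.4600] k=[0 6 18 22 35 40]
t=14: x=[0.8400 6.8400 16.8800 23.2600 33.8800 39.3000] k=[0 4 20 21 37 34]

0.1650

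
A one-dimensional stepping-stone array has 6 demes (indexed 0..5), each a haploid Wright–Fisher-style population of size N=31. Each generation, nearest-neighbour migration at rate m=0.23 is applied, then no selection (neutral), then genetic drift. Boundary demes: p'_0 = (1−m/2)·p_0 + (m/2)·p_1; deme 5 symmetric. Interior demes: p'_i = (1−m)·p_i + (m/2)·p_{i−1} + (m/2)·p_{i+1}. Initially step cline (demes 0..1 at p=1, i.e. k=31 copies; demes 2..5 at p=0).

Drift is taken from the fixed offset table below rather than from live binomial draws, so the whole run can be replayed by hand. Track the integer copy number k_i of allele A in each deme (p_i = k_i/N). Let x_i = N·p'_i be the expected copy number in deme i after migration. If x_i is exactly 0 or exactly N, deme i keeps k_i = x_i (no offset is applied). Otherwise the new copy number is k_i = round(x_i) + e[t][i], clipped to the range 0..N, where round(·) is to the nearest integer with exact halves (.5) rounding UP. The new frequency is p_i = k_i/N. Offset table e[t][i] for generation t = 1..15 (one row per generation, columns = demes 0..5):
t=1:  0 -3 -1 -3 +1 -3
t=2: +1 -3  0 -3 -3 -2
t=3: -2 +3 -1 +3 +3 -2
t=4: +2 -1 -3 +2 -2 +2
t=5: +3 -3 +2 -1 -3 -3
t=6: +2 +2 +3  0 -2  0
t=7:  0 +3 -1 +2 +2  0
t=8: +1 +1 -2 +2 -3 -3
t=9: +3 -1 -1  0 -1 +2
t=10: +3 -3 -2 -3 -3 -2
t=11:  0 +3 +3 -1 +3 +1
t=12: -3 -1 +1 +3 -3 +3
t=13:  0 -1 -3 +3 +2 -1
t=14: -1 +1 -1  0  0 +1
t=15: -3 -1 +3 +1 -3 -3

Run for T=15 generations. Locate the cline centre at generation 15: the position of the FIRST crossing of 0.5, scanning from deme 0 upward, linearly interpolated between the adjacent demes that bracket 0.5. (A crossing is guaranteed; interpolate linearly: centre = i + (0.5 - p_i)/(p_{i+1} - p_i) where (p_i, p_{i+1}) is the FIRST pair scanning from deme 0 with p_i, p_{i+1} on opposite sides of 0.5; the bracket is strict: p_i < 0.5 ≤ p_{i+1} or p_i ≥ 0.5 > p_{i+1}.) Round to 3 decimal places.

1.625

t=0: k=[31 31 0 0 0 0]
t=1: x=[31.0000 27.4350 3.5650 0.0000 0.0000 0.0000] k=[31 24 3 0 0 0]
t=2: x=[30.1950 22.3900 5.0700 0.3450 0.0000 0.0000] k=[31 19 5 0 0 0]
t=3: x=[29.6200 18.7700 6.0350 0.5750 0.0000 0.0000] k=[28 22 5 4 0 0]
t=4: x=[27.3100 20.7350 6.8400 3.6550 0.4600 0.0000] k=[29 20 4 6 0 0]
t=5: x=[27.9650 19.1950 6.0700 5.0800 0.6900 0.0000] k=[31 16 8 4 0 0]
t=6: x=[29.2750 16.8050 8.4600 4.0000 0.4600 0.0000] k=[31 19 11 4 0 0]
t=7: x=[29.6200 19.4600 11.1150 4.3450 0.4600 0.0000] k=[30 22 10 6 2 0]
t=8: x=[29.0800 21.5400 10.9200 6.0000 2.2300 0.2300] k=[30 23 9 8 0 0]
t=9: x=[29.1950 22.1950 10.4950 7.1950 0.9200 0.0000] k=[31 21 9 7 0 0]
t=10: x=[29.8500 20.7700 10.1500 6.4250 0.8050 0.0000] k=[31 18 8 3 0 0]
t=11: x=[29.5050 18.3450 8.5750 3.2300 0.3450 0.0000] k=[30 21 12 2 3 0]
t=12: x=[28.9650 21.0000 11.8850 3.2650 2.5400 0.3450] k=[26 20 13 6 0 3]
t=13: x=[25.3100 19.8850 13.0000 6.1150 1.0350 2.6550] k=[25 19 10 9 3 2]
t=14: x=[24.3100 18.6550 10.9200 8.4250 3.5750 2.1150] k=[23 20 10 8 4 3]
t=15: x=[22.6550 19.1950 10.9200 7.7700 4.3450 3.1150] k=[20 18 14 9 1 0]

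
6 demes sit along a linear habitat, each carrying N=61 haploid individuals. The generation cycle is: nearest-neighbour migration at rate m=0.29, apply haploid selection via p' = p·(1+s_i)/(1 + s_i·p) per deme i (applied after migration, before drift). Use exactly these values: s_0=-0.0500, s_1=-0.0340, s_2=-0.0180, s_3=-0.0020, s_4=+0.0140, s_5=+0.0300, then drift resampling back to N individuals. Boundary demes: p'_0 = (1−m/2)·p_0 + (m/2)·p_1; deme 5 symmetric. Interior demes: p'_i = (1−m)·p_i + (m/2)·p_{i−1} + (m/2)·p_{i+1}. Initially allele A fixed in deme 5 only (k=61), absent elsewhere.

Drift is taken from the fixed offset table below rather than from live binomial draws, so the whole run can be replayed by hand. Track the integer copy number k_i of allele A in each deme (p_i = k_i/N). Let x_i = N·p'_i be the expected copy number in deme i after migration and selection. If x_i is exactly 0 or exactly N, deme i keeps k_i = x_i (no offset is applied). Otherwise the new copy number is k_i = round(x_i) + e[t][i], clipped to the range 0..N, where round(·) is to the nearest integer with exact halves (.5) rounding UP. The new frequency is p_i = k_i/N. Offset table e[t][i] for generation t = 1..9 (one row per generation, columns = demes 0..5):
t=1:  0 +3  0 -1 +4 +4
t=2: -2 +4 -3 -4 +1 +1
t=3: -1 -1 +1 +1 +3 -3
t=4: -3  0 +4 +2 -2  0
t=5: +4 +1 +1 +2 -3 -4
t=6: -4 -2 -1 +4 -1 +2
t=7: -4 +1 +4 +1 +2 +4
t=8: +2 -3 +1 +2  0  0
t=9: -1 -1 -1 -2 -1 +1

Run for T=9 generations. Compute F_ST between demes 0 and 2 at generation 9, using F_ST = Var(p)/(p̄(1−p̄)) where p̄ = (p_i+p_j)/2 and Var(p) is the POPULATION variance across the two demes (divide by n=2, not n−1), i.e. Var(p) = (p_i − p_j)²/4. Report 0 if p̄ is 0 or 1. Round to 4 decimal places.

0.0571

t=0: k=[0 0 0 0 0 61]
t=1: x=[0.0000 0.0000 0.0000 0.0000 8.9507 52.3762] k=[0 0 0 0 13 56]
t=2: x=[0.0000 0.0000 0.0000 1.8813 17.5231 50.0334] k=[0 0 0 0 19 51]
t=3: x=[0.0000 0.0000 0.0000 2.7497 21.0764 46.6864] k=[0 0 0 4 24 44]
t=4: x=[0.0000 0.0000 0.5697 6.3087 24.2027 41.4943] k=[0 0 5 8 22 41]
t=5: x=[0.0000 0.7006 4.6317 9.5788 22.9236 38.6651] k=[0 2 6 12 20 35]
t=6: x=[0.2756 2.2150 6.1883 12.2704 21.2069 33.2726] k=[0 0 5 16 20 35]
t=7: x=[0.0000 0.7006 5.7743 14.9624 21.7893 33.2726] k=[0 2 10 16 24 37]
t=8: x=[0.2756 2.7769 9.5626 16.2661 24.9297 35.5544] k=[2 0 11 18 25 36]
t=9: x=[1.6268 1.8228 10.2640 17.9746 25.7867 34.8475] k=[1 1 9 16 25 36]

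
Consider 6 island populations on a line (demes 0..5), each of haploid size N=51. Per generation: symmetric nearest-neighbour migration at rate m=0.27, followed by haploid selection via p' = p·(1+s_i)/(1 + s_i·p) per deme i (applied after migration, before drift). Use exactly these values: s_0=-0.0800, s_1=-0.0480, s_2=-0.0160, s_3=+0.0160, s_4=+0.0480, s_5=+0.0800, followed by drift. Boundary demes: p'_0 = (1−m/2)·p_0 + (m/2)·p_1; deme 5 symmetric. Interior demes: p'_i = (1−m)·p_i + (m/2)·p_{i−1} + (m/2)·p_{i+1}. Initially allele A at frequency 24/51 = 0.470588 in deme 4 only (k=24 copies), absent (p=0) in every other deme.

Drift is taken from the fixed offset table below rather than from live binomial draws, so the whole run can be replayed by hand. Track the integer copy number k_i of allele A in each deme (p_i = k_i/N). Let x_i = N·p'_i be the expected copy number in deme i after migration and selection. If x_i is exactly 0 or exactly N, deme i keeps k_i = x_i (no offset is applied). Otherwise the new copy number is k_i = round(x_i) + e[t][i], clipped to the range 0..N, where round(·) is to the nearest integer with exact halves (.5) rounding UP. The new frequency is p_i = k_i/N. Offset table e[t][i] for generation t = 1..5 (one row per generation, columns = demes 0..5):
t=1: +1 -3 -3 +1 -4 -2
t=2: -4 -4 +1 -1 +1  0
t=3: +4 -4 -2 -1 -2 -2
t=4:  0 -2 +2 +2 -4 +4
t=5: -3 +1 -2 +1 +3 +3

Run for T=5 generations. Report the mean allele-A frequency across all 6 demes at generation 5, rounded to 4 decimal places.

t=0: k=[0 0 0 0 24 0]
t=1: x=[0.0000 0.0000 0.0000 3.2885 18.0631 3.4815] k=[0 0 0 4 14 1]
t=2: x=[0.0000 0.0000 0.5315 4.8796 11.3021 2.9626] k=[0 0 2 4 12 3]
t=3: x=[0.0000 0.2571 1.9692 4.8796 10.0788 4.5223] k=[0 0 0 4 8 3]
t=4: x=[0.0000 0.0000 0.5315 4.0589 7.0656 3.9463] k=[0 0 3 6 3 8]
t=5: x=[0.0000 0.3857 2.9548 5.2645 4.2595 7.8211] k=[0 1 1 6 7 11]

0.0850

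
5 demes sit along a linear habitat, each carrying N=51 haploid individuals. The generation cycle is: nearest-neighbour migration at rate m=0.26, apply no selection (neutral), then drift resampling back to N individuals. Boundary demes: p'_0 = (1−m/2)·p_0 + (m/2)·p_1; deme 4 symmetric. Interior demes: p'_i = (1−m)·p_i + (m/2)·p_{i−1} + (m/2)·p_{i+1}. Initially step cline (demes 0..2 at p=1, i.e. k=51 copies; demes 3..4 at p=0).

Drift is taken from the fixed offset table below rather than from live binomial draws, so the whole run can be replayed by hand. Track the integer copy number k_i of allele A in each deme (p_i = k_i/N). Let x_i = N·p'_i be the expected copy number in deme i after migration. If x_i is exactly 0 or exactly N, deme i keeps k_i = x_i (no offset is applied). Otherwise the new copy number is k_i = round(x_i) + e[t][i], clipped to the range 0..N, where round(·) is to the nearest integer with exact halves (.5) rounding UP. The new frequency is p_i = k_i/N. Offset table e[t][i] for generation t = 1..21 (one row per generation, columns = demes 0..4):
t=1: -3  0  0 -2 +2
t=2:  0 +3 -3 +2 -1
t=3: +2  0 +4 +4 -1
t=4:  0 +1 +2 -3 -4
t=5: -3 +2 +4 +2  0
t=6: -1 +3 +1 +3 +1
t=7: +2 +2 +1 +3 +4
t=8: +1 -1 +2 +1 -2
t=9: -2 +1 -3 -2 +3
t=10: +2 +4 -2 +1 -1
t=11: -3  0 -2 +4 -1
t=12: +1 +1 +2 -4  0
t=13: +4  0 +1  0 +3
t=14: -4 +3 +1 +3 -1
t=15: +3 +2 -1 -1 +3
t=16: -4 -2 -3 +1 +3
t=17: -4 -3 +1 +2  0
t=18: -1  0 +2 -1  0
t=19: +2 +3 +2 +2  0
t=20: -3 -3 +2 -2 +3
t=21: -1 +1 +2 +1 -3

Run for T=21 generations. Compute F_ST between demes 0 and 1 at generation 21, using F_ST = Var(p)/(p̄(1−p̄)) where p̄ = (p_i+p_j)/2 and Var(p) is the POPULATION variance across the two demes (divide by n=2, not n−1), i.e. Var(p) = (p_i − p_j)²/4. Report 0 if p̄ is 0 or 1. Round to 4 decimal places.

0.0021

t=0: k=[51 51 51 0 0]
t=1: x=[51.0000 51.0000 44.3700 6.6300 0.0000] k=[51 51 44 5 0]
t=2: x=[51.0000 50.0900 39.8400 9.4200 0.6500] k=[51 51 37 11 0]
t=3: x=[51.0000 49.1800 35.4400 12.9500 1.4300] k=[51 49 39 17 0]
t=4: x=[50.7400 47.9600 37.4400 17.6500 2.2100] k=[51 49 39 15 0]
t=5: x=[50.7400 47.9600 37.1800 16.1700 1.9500] k=[48 50 41 18 2]
t=6: x=[48.2600 48.5700 39.1800 18.9100 4.0800] k=[47 51 40 22 5]
t=7: x=[47.5200 49.0500 39.0900 22.1300 7.2100] k=[50 51 40 25 11]
t=8: x=[50.1300 49.4400 39.4800 25.1300 12.8200] k=[51 48 41 26 11]
t=9: x=[50.6100 47.4800 39.9600 26.0000 12.9500] k=[49 48 37 24 16]
t=10: x=[48.8700 46.7000 36.7400 24.6500 17.0400] k=[51 51 35 26 16]
t=11: x=[51.0000 48.9200 35.9100 25.8700 17.3000] k=[51 49 34 30 16]
t=12: x=[50.7400 47.3100 35.4300 28.7000 17.8200] k=[51 48 37 25 18]
t=13: x=[50.6100 46.9600 36.8700 25.6500 18.9100] k=[51 47 38 26 22]
t=14: x=[50.4800 46.3500 37.6100 27.0400 22.5200] k=[46 49 39 30 22]
t=15: x=[46.3900 47.3100 39.1300 30.1300 23.0400] k=[49 49 38 29 26]
t=16: x=[49.0000 47.5700 38.2600 29.7800 26.3900] k=[45 46 35 31 29]
t=17: x=[45.1300 44.4400 35.9100 31.2600 29.2600] k=[41 41 37 33 29]
t=18: x=[41.0000 40.4800 37.0000 33.0000 29.5200] k=[40 40 39 32 30]
t=19: x=[40.0000 39.8700 38.2200 32.6500 30.2600] k=[42 43 40 35 30]
t=20: x=[42.1300 42.4800 39.7400 35.0000 30.6500] k=[39 39 42 33 34]
t=21: x=[39.0000 39.3900 40.4400 34.3000 33.8700] k=[38 40 42 35 31]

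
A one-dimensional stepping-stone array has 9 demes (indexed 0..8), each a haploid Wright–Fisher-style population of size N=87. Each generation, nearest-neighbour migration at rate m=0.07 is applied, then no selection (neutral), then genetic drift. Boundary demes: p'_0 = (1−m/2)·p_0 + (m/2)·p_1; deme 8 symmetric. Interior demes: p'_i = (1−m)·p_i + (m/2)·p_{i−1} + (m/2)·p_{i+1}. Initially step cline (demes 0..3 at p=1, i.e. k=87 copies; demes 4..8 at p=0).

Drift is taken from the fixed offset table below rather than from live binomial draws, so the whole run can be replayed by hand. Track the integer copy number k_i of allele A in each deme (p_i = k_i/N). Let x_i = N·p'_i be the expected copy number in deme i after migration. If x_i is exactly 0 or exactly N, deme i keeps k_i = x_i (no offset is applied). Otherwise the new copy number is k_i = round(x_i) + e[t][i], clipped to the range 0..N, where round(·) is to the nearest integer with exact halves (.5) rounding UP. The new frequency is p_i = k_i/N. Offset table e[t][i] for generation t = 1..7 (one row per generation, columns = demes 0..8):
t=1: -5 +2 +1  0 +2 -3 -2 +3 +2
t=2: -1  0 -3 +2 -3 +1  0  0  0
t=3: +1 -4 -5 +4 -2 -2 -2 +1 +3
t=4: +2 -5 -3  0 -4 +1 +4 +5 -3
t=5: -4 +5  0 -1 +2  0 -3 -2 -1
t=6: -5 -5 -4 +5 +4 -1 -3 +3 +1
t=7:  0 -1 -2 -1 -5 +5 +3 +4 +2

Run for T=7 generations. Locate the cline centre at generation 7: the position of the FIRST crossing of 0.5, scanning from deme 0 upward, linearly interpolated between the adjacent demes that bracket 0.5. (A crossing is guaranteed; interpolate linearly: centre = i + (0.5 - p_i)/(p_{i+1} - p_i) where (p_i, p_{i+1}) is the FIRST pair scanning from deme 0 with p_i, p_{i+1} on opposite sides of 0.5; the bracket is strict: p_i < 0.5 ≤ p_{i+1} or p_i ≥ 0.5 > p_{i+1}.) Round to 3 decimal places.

3.516

t=0: k=[87 87 87 87 0 0 0 0 0]
t=1: x=[87.0000 87.0000 87.0000 83.9550 3.0450 0.0000 0.0000 0.0000 0.0000] k=[87 87 87 84 5 0 0 0 0]
t=2: x=[87.0000 87.0000 86.8950 81.3400 7.5900 0.1750 0.0000 0.0000 0.0000] k=[87 87 84 83 5 1 0 0 0]
t=3: x=[87.0000 86.8950 84.0700 80.3050 7.5900 1.1050 0.0350 0.0000 0.0000] k=[87 83 79 84 6 0 0 0 0]
t=4: x=[86.8600 83.0000 79.3150 81.0950 8.5200 0.2100 0.0000 0.0000 0.0000] k=[87 78 76 81 5 1 0 0 0]
t=5: x=[86.6850 78.2450 76.2450 78.1650 7.5200 1.1050 0.0350 0.0000 0.0000] k=[83 83 76 77 10 1 0 0 0]
t=6: x=[83.0000 82.7550 76.2800 74.6200 12.0300 1.2800 0.0350 0.0000 0.0000] k=[78 78 72 80 16 0 0 0 0]
t=7: x=[78.0000 77.7900 72.4900 77.4800 17.6800 0.5600 0.0000 0.0000 0.0000] k=[78 77 70 76 13 6 0 0 0]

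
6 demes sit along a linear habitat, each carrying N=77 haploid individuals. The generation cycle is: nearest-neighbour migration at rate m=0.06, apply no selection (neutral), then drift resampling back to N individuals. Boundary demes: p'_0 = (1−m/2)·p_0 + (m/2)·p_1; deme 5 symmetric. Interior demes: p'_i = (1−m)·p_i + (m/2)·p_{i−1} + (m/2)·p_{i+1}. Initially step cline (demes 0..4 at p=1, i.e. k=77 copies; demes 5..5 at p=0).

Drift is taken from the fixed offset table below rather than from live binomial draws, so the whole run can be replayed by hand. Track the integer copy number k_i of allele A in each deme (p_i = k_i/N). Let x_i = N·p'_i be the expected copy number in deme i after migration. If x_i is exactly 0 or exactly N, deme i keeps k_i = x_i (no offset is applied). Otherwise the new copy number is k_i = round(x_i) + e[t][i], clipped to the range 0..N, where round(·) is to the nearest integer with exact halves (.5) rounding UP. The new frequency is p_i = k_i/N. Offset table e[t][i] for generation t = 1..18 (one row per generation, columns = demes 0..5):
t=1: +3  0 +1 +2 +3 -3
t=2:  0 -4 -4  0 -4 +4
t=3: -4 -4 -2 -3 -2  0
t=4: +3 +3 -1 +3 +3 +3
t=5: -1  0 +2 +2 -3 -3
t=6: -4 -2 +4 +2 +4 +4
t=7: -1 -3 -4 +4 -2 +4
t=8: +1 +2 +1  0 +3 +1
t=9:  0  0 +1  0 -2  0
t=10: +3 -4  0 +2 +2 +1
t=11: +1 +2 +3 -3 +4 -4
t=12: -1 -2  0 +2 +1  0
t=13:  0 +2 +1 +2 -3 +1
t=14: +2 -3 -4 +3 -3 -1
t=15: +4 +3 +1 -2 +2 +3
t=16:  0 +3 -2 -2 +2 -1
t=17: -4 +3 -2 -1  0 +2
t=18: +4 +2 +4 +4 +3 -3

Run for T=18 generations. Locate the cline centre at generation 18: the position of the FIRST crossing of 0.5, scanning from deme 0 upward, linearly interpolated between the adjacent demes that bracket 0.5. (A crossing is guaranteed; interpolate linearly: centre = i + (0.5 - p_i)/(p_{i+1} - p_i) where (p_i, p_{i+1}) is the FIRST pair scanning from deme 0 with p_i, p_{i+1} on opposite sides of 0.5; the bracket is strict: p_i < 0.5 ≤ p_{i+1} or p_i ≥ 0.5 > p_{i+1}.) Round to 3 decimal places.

t=0: k=[77 77 77 77 77 0]
t=1: x=[77.0000 77.0000 77.0000 77.0000 74.6900 2.3100] k=[77 77 77 77 77 0]
t=2: x=[77.0000 77.0000 77.0000 77.0000 74.6900 2.3100] k=[77 77 77 77 71 6]
t=3: x=[77.0000 77.0000 77.0000 76.8200 69.2300 7.9500] k=[77 77 77 74 67 8]
t=4: x=[77.0000 77.0000 76.9100 73.8800 65.4400 9.7700] k=[77 77 76 77 68 13]
t=5: x=[77.0000 76.9700 76.0600 76.7000 66.6200 14.6500] k=[77 77 77 77 64 12]
t=6: x=[77.0000 77.0000 77.0000 76.6100 62.8300 13.5600] k=[77 77 77 77 67 18]
t=7: x=[77.0000 77.0000 77.0000 76.7000 65.8300 19.4700] k=[77 77 77 77 64 23]
t=8: x=[77.0000 77.0000 77.0000 76.6100 63.1600 24.2300] k=[77 77 77 77 66 25]
t=9: x=[77.0000 77.0000 77.0000 76.6700 65.1000 26.2300] k=[77 77 77 77 63 26]
t=10: x=[77.0000 77.0000 77.0000 76.5800 62.3100 27.1100] k=[77 77 77 77 64 28]
t=11: x=[77.0000 77.0000 77.0000 76.6100 63.3100 29.0800] k=[77 77 77 74 67 25]
t=12: x=[77.0000 77.0000 76.9100 73.8800 65.9500 26.2600] k=[77 77 77 76 67 26]
t=13: x=[77.0000 77.0000 76.9700 75.7600 66.0400 27.2300] k=[77 77 77 77 63 28]
t=14: x=[77.0000 77.0000 77.0000 76.5800 62.3700 29.0500] k=[77 77 77 77 59 28]
t=15: x=[77.0000 77.0000 77.0000 76.4600 58.6100 28.9300] k=[77 77 77 74 61 32]
t=16: x=[77.0000 77.0000 76.9100 73.7000 60.5200 32.8700] k=[77 77 75 72 63 32]
t=17: x=[77.0000 76.9400 74.9700 71.8200 62.3400 32.9300] k=[77 77 73 71 62 35]
t=18: x=[77.0000 76.8800 73.0600 70.7900 61.4600 35.8100] k=[77 77 77 75 64 33]

4.823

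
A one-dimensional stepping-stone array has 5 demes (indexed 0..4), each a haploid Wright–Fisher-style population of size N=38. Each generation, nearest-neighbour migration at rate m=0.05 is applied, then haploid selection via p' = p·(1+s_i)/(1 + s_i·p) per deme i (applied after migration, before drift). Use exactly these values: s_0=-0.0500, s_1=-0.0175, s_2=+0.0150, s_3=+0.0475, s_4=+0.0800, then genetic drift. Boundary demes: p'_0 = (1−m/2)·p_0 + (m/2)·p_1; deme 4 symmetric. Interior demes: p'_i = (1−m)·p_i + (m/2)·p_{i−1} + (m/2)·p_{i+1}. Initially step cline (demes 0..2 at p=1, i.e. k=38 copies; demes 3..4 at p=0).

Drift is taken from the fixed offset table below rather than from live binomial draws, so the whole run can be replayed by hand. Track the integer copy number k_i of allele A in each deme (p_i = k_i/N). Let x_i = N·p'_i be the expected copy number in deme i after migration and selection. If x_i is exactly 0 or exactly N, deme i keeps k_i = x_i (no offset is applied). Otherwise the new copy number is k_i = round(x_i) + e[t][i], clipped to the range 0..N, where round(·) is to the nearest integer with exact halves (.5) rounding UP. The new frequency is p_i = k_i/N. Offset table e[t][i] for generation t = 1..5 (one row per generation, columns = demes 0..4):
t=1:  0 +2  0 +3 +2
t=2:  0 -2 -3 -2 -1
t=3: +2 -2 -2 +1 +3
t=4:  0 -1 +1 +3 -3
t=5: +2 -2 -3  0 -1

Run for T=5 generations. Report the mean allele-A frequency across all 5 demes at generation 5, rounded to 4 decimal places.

0.5632

t=0: k=[38 38 38 0 0]
t=1: x=[38.0000 38.0000 37.0637 0.9939 0.0000] k=[38 38 37 4 0]
t=2: x=[38.0000 37.9746 36.2254 4.9204 0.1080] k=[38 36 33 3 0]
t=3: x=[37.9474 35.9409 32.3965 3.8320 0.0810] k=[38 34 30 5 3]
t=4: x=[37.8948 33.9364 29.5730 5.7994 3.2730] k=[38 33 31 9 0]
t=5: x=[37.8684 32.9988 30.5892 9.6554 0.2429] k=[38 31 28 10 0]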